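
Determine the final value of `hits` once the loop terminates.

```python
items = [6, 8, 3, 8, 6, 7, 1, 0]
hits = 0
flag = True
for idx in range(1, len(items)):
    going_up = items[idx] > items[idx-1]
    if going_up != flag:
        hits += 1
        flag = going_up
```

Let's trace through this code step by step.

Initialize: items = [6, 8, 3, 8, 6, 7, 1, 0]
Initialize: hits = 0
Initialize: flag = True
Entering loop: for idx in range(1, len(items)):
After iteration 1: idx = 1, hits = 0, flag = True, going_up = True
After iteration 2: idx = 2, hits = 1, flag = False, going_up = False
After iteration 3: idx = 3, hits = 2, flag = True, going_up = True
After iteration 4: idx = 4, hits = 3, flag = False, going_up = False
After iteration 5: idx = 5, hits = 4, flag = True, going_up = True
After iteration 6: idx = 6, hits = 5, flag = False, going_up = False
After iteration 7: idx = 7, hits = 5, flag = False, going_up = False
Loop ends.

Final answer: 5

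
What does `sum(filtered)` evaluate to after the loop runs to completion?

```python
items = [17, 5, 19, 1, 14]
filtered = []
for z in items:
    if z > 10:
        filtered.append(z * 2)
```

Let's trace through this code step by step.

Initialize: items = [17, 5, 19, 1, 14]
Initialize: filtered = []
Entering loop: for z in items:
After iteration 1: z = 17, filtered = [34]
After iteration 2: z = 5, filtered = [34]
After iteration 3: z = 19, filtered = [34, 38]
After iteration 4: z = 1, filtered = [34, 38]
After iteration 5: z = 14, filtered = [34, 38, 28]
Loop ends.
sum(filtered) = 100

Final answer: 100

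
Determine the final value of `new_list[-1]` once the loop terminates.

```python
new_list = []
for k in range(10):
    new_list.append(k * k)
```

Let's trace through this code step by step.

Initialize: new_list = []
Entering loop: for k in range(10):
After iteration 1: k = 0, new_list = [0]
After iteration 2: k = 1, new_list = [0, 1]
After iteration 3: k = 2, new_list = [0, 1, 4]
After iteration 4: k = 3, new_list = [0, 1, 4, 9]
After iteration 5: k = 4, new_list = [0, 1, 4, 9, 16]
After iteration 6: k = 5, new_list = [0, 1, 4, 9, 16, 25]
After iteration 7: k = 6, new_list = [0, 1, 4, 9, 16, 25, 36]
After iteration 8: k = 7, new_list = [0, 1, 4, 9, 16, 25, 36, 49]
After iteration 9: k = 8, new_list = [0, 1, 4, 9, 16, 25, 36, 49, 64]
After iteration 10: k = 9, new_list = [0, 1, 4, 9, 16, 25, 36, 49, 64, 81]
Loop ends.
new_list[-1] = 81

Final answer: 81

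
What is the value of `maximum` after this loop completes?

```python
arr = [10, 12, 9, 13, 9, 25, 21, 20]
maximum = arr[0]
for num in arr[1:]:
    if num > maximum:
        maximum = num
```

Let's trace through this code step by step.

Initialize: arr = [10, 12, 9, 13, 9, 25, 21, 20]
Initialize: maximum = 10
Entering loop: for num in arr[1:]:
After iteration 1: num = 12, maximum = 12
After iteration 2: num = 9, maximum = 12
After iteration 3: num = 13, maximum = 13
After iteration 4: num = 9, maximum = 13
After iteration 5: num = 25, maximum = 25
After iteration 6: num = 21, maximum = 25
After iteration 7: num = 20, maximum = 25
Loop ends.

Final answer: 25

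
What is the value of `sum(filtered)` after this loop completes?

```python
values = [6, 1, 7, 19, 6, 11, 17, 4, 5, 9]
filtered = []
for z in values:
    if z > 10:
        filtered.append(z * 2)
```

Let's trace through this code step by step.

Initialize: values = [6, 1, 7, 19, 6, 11, 17, 4, 5, 9]
Initialize: filtered = []
Entering loop: for z in values:
After iteration 1: z = 6, filtered = []
After iteration 2: z = 1, filtered = []
After iteration 3: z = 7, filtered = []
After iteration 4: z = 19, filtered = [38]
After iteration 5: z = 6, filtered = [38]
After iteration 6: z = 11, filtered = [38, 22]
After iteration 7: z = 17, filtered = [38, 22, 34]
After iteration 8: z = 4, filtered = [38, 22, 34]
After iteration 9: z = 5, filtered = [38, 22, 34]
After iteration 10: z = 9, filtered = [38, 22, 34]
Loop ends.
sum(filtered) = 94

Final answer: 94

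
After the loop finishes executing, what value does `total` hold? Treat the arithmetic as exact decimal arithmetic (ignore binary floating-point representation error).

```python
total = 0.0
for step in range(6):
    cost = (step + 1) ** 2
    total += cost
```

Let's trace through this code step by step.

Initialize: total = 0.0
Entering loop: for step in range(6):
After iteration 1: step = 0, total = 1.0, cost = 1
After iteration 2: step = 1, total = 5.0, cost = 4
After iteration 3: step = 2, total = 14.0, cost = 9
After iteration 4: step = 3, total = 30.0, cost = 16
After iteration 5: step = 4, total = 55.0, cost = 25
After iteration 6: step = 5, total = 91.0, cost = 36
Loop ends.

Final answer: 91.0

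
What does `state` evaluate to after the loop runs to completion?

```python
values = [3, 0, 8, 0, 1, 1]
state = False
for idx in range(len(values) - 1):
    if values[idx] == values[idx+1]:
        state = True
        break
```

Let's trace through this code step by step.

Initialize: values = [3, 0, 8, 0, 1, 1]
Initialize: state = False
Entering loop: for idx in range(len(values) - 1):
After iteration 1: idx = 0, state = False
After iteration 2: idx = 1, state = False
After iteration 3: idx = 2, state = False
After iteration 4: idx = 3, state = False
After iteration 5: idx = 4, state = True
Loop ends.

Final answer: True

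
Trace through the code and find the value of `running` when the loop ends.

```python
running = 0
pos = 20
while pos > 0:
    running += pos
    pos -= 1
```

Let's trace through this code step by step.

Initialize: running = 0
Initialize: pos = 20
Entering loop: while pos > 0:
After iteration 1: running = 20, pos = 19
After iteration 2: running = 39, pos = 18
After iteration 3: running = 57, pos = 17
After iteration 4: running = 74, pos = 16
After iteration 5: running = 90, pos = 15
After iteration 6: running = 105, pos = 14
After iteration 7: running = 119, pos = 13
After iteration 8: running = 132, pos = 12
After iteration 9: running = 144, pos = 11
After iteration 10: running = 155, pos = 10
After iteration 11: running = 165, pos = 9
After iteration 12: running = 174, pos = 8
After iteration 13: running = 182, pos = 7
After iteration 14: running = 189, pos = 6
After iteration 15: running = 195, pos = 5
After iteration 16: running = 200, pos = 4
After iteration 17: running = 204, pos = 3
After iteration 18: running = 207, pos = 2
After iteration 19: running = 209, pos = 1
After iteration 20: running = 210, pos = 0
Loop ends.

Final answer: 210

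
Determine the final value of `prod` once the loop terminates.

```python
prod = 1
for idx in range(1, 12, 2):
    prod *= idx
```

Let's trace through this code step by step.

Initialize: prod = 1
Entering loop: for idx in range(1, 12, 2):
After iteration 1: idx = 1, prod = 1
After iteration 2: idx = 3, prod = 3
After iteration 3: idx = 5, prod = 15
After iteration 4: idx = 7, prod = 105
After iteration 5: idx = 9, prod = 945
After iteration 6: idx = 11, prod = 10395
Loop ends.

Final answer: 10395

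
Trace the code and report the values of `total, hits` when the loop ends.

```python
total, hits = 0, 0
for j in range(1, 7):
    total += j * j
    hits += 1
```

Let's trace through this code step by step.

Initialize: total = 0
Initialize: hits = 0
Entering loop: for j in range(1, 7):
After iteration 1: j = 1, total = 1, hits = 1
After iteration 2: j = 2, total = 5, hits = 2
After iteration 3: j = 3, total = 14, hits = 3
After iteration 4: j = 4, total = 30, hits = 4
After iteration 5: j = 5, total = 55, hits = 5
After iteration 6: j = 6, total = 91, hits = 6
Loop ends.

Final answer: 91, 6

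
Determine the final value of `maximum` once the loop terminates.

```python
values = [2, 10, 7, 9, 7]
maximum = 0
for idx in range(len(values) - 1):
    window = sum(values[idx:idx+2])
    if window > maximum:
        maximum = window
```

Let's trace through this code step by step.

Initialize: values = [2, 10, 7, 9, 7]
Initialize: maximum = 0
Entering loop: for idx in range(len(values) - 1):
After iteration 1: idx = 0, maximum = 12, window = 12
After iteration 2: idx = 1, maximum = 17, window = 17
After iteration 3: idx = 2, maximum = 17, window = 16
After iteration 4: idx = 3, maximum = 17, window = 16
Loop ends.

Final answer: 17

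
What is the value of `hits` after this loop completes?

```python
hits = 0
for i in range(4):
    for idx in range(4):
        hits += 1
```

Let's trace through this code step by step.

Initialize: hits = 0
Entering loop: for i in range(4):
After iteration 1: i = 0, hits = 4
After iteration 2: i = 1, hits = 8
After iteration 3: i = 2, hits = 12
After iteration 4: i = 3, hits = 16
Loop ends.

Final answer: 16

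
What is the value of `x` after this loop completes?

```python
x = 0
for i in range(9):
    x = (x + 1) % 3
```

Let's trace through this code step by step.

Initialize: x = 0
Entering loop: for i in range(9):
After iteration 1: i = 0, x = 1
After iteration 2: i = 1, x = 2
After iteration 3: i = 2, x = 0
After iteration 4: i = 3, x = 1
After iteration 5: i = 4, x = 2
After iteration 6: i = 5, x = 0
After iteration 7: i = 6, x = 1
After iteration 8: i = 7, x = 2
After iteration 9: i = 8, x = 0
Loop ends.

Final answer: 0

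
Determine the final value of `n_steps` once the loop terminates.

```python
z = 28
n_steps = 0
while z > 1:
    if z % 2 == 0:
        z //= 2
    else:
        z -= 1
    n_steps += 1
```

Let's trace through this code step by step.

Initialize: z = 28
Initialize: n_steps = 0
Entering loop: while z > 1:
After iteration 1: z = 14, n_steps = 1
After iteration 2: z = 7, n_steps = 2
After iteration 3: z = 6, n_steps = 3
After iteration 4: z = 3, n_steps = 4
After iteration 5: z = 2, n_steps = 5
After iteration 6: z = 1, n_steps = 6
Loop ends.

Final answer: 6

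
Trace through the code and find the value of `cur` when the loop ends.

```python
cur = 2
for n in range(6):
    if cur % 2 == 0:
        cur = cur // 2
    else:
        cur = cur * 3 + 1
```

Let's trace through this code step by step.

Initialize: cur = 2
Entering loop: for n in range(6):
After iteration 1: n = 0, cur = 1
After iteration 2: n = 1, cur = 4
After iteration 3: n = 2, cur = 2
After iteration 4: n = 3, cur = 1
After iteration 5: n = 4, cur = 4
After iteration 6: n = 5, cur = 2
Loop ends.

Final answer: 2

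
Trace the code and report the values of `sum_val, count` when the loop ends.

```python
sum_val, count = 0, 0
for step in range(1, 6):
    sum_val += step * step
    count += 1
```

Let's trace through this code step by step.

Initialize: sum_val = 0
Initialize: count = 0
Entering loop: for step in range(1, 6):
After iteration 1: step = 1, sum_val = 1, count = 1
After iteration 2: step = 2, sum_val = 5, count = 2
After iteration 3: step = 3, sum_val = 14, count = 3
After iteration 4: step = 4, sum_val = 30, count = 4
After iteration 5: step = 5, sum_val = 55, count = 5
Loop ends.

Final answer: 55, 5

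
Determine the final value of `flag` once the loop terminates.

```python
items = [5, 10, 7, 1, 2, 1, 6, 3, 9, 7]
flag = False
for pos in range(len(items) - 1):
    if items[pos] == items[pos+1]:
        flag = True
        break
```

Let's trace through this code step by step.

Initialize: items = [5, 10, 7, 1, 2, 1, 6, 3, 9, 7]
Initialize: flag = False
Entering loop: for pos in range(len(items) - 1):
After iteration 1: pos = 0, flag = False
After iteration 2: pos = 1, flag = False
After iteration 3: pos = 2, flag = False
After iteration 4: pos = 3, flag = False
After iteration 5: pos = 4, flag = False
After iteration 6: pos = 5, flag = False
After iteration 7: pos = 6, flag = False
After iteration 8: pos = 7, flag = False
After iteration 9: pos = 8, flag = False
Loop ends.

Final answer: False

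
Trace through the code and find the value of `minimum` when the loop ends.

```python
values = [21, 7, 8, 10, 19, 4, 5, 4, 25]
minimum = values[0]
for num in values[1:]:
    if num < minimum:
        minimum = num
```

Let's trace through this code step by step.

Initialize: values = [21, 7, 8, 10, 19, 4, 5, 4, 25]
Initialize: minimum = 21
Entering loop: for num in values[1:]:
After iteration 1: num = 7, minimum = 7
After iteration 2: num = 8, minimum = 7
After iteration 3: num = 10, minimum = 7
After iteration 4: num = 19, minimum = 7
After iteration 5: num = 4, minimum = 4
After iteration 6: num = 5, minimum = 4
After iteration 7: num = 4, minimum = 4
After iteration 8: num = 25, minimum = 4
Loop ends.

Final answer: 4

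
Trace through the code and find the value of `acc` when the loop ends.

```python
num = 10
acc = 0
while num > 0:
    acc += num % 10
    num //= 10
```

Let's trace through this code step by step.

Initialize: num = 10
Initialize: acc = 0
Entering loop: while num > 0:
After iteration 1: num = 1, acc = 0
After iteration 2: num = 0, acc = 1
Loop ends.

Final answer: 1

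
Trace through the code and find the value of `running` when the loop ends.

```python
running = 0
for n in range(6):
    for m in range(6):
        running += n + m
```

Let's trace through this code step by step.

Initialize: running = 0
Entering loop: for n in range(6):
After iteration 1: n = 0, running = 15
After iteration 2: n = 1, running = 36
After iteration 3: n = 2, running = 63
After iteration 4: n = 3, running = 96
After iteration 5: n = 4, running = 135
After iteration 6: n = 5, running = 180
Loop ends.

Final answer: 180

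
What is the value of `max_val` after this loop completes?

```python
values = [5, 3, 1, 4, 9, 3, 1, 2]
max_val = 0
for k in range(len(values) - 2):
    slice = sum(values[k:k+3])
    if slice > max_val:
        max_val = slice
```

Let's trace through this code step by step.

Initialize: values = [5, 3, 1, 4, 9, 3, 1, 2]
Initialize: max_val = 0
Entering loop: for k in range(len(values) - 2):
After iteration 1: k = 0, max_val = 9, slice = 9
After iteration 2: k = 1, max_val = 9, slice = 8
After iteration 3: k = 2, max_val = 14, slice = 14
After iteration 4: k = 3, max_val = 16, slice = 16
After iteration 5: k = 4, max_val = 16, slice = 13
After iteration 6: k = 5, max_val = 16, slice = 6
Loop ends.

Final answer: 16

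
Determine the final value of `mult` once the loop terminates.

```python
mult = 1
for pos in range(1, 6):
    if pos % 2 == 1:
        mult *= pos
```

Let's trace through this code step by step.

Initialize: mult = 1
Entering loop: for pos in range(1, 6):
After iteration 1: pos = 1, mult = 1
After iteration 2: pos = 2, mult = 1
After iteration 3: pos = 3, mult = 3
After iteration 4: pos = 4, mult = 3
After iteration 5: pos = 5, mult = 15
Loop ends.

Final answer: 15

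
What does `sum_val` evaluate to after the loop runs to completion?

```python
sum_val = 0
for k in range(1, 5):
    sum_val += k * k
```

Let's trace through this code step by step.

Initialize: sum_val = 0
Entering loop: for k in range(1, 5):
After iteration 1: k = 1, sum_val = 1
After iteration 2: k = 2, sum_val = 5
After iteration 3: k = 3, sum_val = 14
After iteration 4: k = 4, sum_val = 30
Loop ends.

Final answer: 30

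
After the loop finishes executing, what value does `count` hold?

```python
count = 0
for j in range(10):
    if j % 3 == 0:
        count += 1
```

Let's trace through this code step by step.

Initialize: count = 0
Entering loop: for j in range(10):
After iteration 1: j = 0, count = 1
After iteration 2: j = 1, count = 1
After iteration 3: j = 2, count = 1
After iteration 4: j = 3, count = 2
After iteration 5: j = 4, count = 2
After iteration 6: j = 5, count = 2
After iteration 7: j = 6, count = 3
After iteration 8: j = 7, count = 3
After iteration 9: j = 8, count = 3
After iteration 10: j = 9, count = 4
Loop ends.

Final answer: 4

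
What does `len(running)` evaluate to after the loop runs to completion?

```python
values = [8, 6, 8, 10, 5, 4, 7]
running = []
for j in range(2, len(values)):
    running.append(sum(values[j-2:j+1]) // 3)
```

Let's trace through this code step by step.

Initialize: values = [8, 6, 8, 10, 5, 4, 7]
Initialize: running = []
Entering loop: for j in range(2, len(values)):
After iteration 1: j = 2, running = [7]
After iteration 2: j = 3, running = [7, 8]
After iteration 3: j = 4, running = [7, 8, 7]
After iteration 4: j = 5, running = [7, 8, 7, 6]
After iteration 5: j = 6, running = [7, 8, 7, 6, 5]
Loop ends.
len(running) = 5

Final answer: 5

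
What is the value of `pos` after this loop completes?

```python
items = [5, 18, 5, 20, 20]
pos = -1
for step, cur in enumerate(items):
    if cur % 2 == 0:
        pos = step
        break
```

Let's trace through this code step by step.

Initialize: items = [5, 18, 5, 20, 20]
Initialize: pos = -1
Entering loop: for step, cur in enumerate(items):
After iteration 1: step = 0, cur = 5, pos = -1
After iteration 2: step = 1, cur = 18, pos = 1
Loop ends.

Final answer: 1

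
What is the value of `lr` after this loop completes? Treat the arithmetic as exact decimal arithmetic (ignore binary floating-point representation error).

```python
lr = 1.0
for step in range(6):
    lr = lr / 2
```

Let's trace through this code step by step.

Initialize: lr = 1.0
Entering loop: for step in range(6):
After iteration 1: step = 0, lr = 0.5
After iteration 2: step = 1, lr = 0.25
After iteration 3: step = 2, lr = 0.125
After iteration 4: step = 3, lr = 0.0625
After iteration 5: step = 4, lr = 0.03125
After iteration 6: step = 5, lr = 0.015625
Loop ends.

Final answer: 0.015625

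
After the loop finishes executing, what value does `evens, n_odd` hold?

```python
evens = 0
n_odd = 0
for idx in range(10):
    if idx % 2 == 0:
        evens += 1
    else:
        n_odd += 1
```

Let's trace through this code step by step.

Initialize: evens = 0
Initialize: n_odd = 0
Entering loop: for idx in range(10):
After iteration 1: idx = 0, evens = 1, n_odd = 0
After iteration 2: idx = 1, evens = 1, n_odd = 1
After iteration 3: idx = 2, evens = 2, n_odd = 1
After iteration 4: idx = 3, evens = 2, n_odd = 2
After iteration 5: idx = 4, evens = 3, n_odd = 2
After iteration 6: idx = 5, evens = 3, n_odd = 3
After iteration 7: idx = 6, evens = 4, n_odd = 3
After iteration 8: idx = 7, evens = 4, n_odd = 4
After iteration 9: idx = 8, evens = 5, n_odd = 4
After iteration 10: idx = 9, evens = 5, n_odd = 5
Loop ends.

Final answer: 5, 5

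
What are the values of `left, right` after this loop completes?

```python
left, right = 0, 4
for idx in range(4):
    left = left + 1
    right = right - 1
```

Let's trace through this code step by step.

Initialize: left = 0
Initialize: right = 4
Entering loop: for idx in range(4):
After iteration 1: idx = 0, left = 1, right = 3
After iteration 2: idx = 1, left = 2, right = 2
After iteration 3: idx = 2, left = 3, right = 1
After iteration 4: idx = 3, left = 4, right = 0
Loop ends.

Final answer: 4, 0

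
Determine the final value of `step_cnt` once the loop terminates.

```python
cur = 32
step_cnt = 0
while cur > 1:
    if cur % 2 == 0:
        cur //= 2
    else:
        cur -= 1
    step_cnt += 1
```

Let's trace through this code step by step.

Initialize: cur = 32
Initialize: step_cnt = 0
Entering loop: while cur > 1:
After iteration 1: cur = 16, step_cnt = 1
After iteration 2: cur = 8, step_cnt = 2
After iteration 3: cur = 4, step_cnt = 3
After iteration 4: cur = 2, step_cnt = 4
After iteration 5: cur = 1, step_cnt = 5
Loop ends.

Final answer: 5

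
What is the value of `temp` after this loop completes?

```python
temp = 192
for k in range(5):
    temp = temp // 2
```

Let's trace through this code step by step.

Initialize: temp = 192
Entering loop: for k in range(5):
After iteration 1: k = 0, temp = 96
After iteration 2: k = 1, temp = 48
After iteration 3: k = 2, temp = 24
After iteration 4: k = 3, temp = 12
After iteration 5: k = 4, temp = 6
Loop ends.

Final answer: 6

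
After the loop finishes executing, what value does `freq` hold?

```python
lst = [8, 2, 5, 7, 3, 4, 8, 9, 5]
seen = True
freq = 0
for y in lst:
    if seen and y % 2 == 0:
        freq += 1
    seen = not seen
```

Let's trace through this code step by step.

Initialize: lst = [8, 2, 5, 7, 3, 4, 8, 9, 5]
Initialize: seen = True
Initialize: freq = 0
Entering loop: for y in lst:
After iteration 1: y = 8, seen = False, freq = 1
After iteration 2: y = 2, seen = True, freq = 1
After iteration 3: y = 5, seen = False, freq = 1
After iteration 4: y = 7, seen = True, freq = 1
After iteration 5: y = 3, seen = False, freq = 1
After iteration 6: y = 4, seen = True, freq = 1
After iteration 7: y = 8, seen = False, freq = 2
After iteration 8: y = 9, seen = True, freq = 2
After iteration 9: y = 5, seen = False, freq = 2
Loop ends.

Final answer: 2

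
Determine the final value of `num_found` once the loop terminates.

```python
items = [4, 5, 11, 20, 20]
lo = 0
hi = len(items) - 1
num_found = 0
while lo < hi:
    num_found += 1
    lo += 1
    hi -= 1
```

Let's trace through this code step by step.

Initialize: items = [4, 5, 11, 20, 20]
Initialize: lo = 0
Initialize: hi = 4
Initialize: num_found = 0
Entering loop: while lo < hi:
After iteration 1: lo = 1, hi = 3, num_found = 1
After iteration 2: lo = 2, hi = 2, num_found = 2
Loop ends.

Final answer: 2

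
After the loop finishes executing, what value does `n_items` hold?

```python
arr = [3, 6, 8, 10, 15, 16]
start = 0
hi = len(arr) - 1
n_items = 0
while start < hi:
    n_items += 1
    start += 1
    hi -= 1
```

Let's trace through this code step by step.

Initialize: arr = [3, 6, 8, 10, 15, 16]
Initialize: start = 0
Initialize: hi = 5
Initialize: n_items = 0
Entering loop: while start < hi:
After iteration 1: start = 1, hi = 4, n_items = 1
After iteration 2: start = 2, hi = 3, n_items = 2
After iteration 3: start = 3, hi = 2, n_items = 3
Loop ends.

Final answer: 3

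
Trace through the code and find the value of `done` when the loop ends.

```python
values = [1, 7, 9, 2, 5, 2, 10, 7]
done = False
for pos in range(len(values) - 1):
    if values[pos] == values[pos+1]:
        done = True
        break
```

Let's trace through this code step by step.

Initialize: values = [1, 7, 9, 2, 5, 2, 10, 7]
Initialize: done = False
Entering loop: for pos in range(len(values) - 1):
After iteration 1: pos = 0, done = False
After iteration 2: pos = 1, done = False
After iteration 3: pos = 2, done = False
After iteration 4: pos = 3, done = False
After iteration 5: pos = 4, done = False
After iteration 6: pos = 5, done = False
After iteration 7: pos = 6, done = False
Loop ends.

Final answer: False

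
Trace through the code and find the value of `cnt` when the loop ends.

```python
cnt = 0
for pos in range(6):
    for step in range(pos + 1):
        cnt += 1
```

Let's trace through this code step by step.

Initialize: cnt = 0
Entering loop: for pos in range(6):
After iteration 1: pos = 0, cnt = 1, step = 0
After iteration 2: pos = 1, cnt = 3, step = 1
After iteration 3: pos = 2, cnt = 6, step = 2
After iteration 4: pos = 3, cnt = 10, step = 3
After iteration 5: pos = 4, cnt = 15, step = 4
After iteration 6: pos = 5, cnt = 21, step = 5
Loop ends.

Final answer: 21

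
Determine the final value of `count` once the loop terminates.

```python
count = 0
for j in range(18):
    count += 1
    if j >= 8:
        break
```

Let's trace through this code step by step.

Initialize: count = 0
Entering loop: for j in range(18):
After iteration 1: j = 0, count = 1
After iteration 2: j = 1, count = 2
After iteration 3: j = 2, count = 3
After iteration 4: j = 3, count = 4
After iteration 5: j = 4, count = 5
After iteration 6: j = 5, count = 6
After iteration 7: j = 6, count = 7
After iteration 8: j = 7, count = 8
After iteration 9: j = 8, count = 9
Loop ends.

Final answer: 9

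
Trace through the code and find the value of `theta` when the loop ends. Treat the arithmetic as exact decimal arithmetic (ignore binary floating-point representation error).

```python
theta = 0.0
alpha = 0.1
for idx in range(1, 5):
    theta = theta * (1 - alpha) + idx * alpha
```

Let's trace through this code step by step.

Initialize: theta = 0.0
Initialize: alpha = 0.1
Entering loop: for idx in range(1, 5):
After iteration 1: idx = 1, theta = 0.1
After iteration 2: idx = 2, theta = 0.29
After iteration 3: idx = 3, theta = 0.561
After iteration 4: idx = 4, theta = 0.9049
Loop ends.

Final answer: 0.9049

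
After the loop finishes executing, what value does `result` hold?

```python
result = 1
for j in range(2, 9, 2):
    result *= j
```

Let's trace through this code step by step.

Initialize: result = 1
Entering loop: for j in range(2, 9, 2):
After iteration 1: j = 2, result = 2
After iteration 2: j = 4, result = 8
After iteration 3: j = 6, result = 48
After iteration 4: j = 8, result = 384
Loop ends.

Final answer: 384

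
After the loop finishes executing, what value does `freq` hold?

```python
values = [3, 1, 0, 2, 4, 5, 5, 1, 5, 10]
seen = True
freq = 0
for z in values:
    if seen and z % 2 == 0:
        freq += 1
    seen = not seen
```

Let's trace through this code step by step.

Initialize: values = [3, 1, 0, 2, 4, 5, 5, 1, 5, 10]
Initialize: seen = True
Initialize: freq = 0
Entering loop: for z in values:
After iteration 1: z = 3, seen = False, freq = 0
After iteration 2: z = 1, seen = True, freq = 0
After iteration 3: z = 0, seen = False, freq = 1
After iteration 4: z = 2, seen = True, freq = 1
After iteration 5: z = 4, seen = False, freq = 2
After iteration 6: z = 5, seen = True, freq = 2
After iteration 7: z = 5, seen = False, freq = 2
After iteration 8: z = 1, seen = True, freq = 2
After iteration 9: z = 5, seen = False, freq = 2
After iteration 10: z = 10, seen = True, freq = 2
Loop ends.

Final answer: 2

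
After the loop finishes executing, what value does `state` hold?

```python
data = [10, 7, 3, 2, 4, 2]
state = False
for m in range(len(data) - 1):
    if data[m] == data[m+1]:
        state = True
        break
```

Let's trace through this code step by step.

Initialize: data = [10, 7, 3, 2, 4, 2]
Initialize: state = False
Entering loop: for m in range(len(data) - 1):
After iteration 1: m = 0, state = False
After iteration 2: m = 1, state = False
After iteration 3: m = 2, state = False
After iteration 4: m = 3, state = False
After iteration 5: m = 4, state = False
Loop ends.

Final answer: False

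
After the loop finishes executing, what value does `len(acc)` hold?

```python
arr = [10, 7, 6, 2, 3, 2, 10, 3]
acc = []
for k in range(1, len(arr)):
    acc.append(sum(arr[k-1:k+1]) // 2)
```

Let's trace through this code step by step.

Initialize: arr = [10, 7, 6, 2, 3, 2, 10, 3]
Initialize: acc = []
Entering loop: for k in range(1, len(arr)):
After iteration 1: k = 1, acc = [8]
After iteration 2: k = 2, acc = [8, 6]
After iteration 3: k = 3, acc = [8, 6, 4]
After iteration 4: k = 4, acc = [8, 6, 4, 2]
After iteration 5: k = 5, acc = [8, 6, 4, 2, 2]
After iteration 6: k = 6, acc = [8, 6, 4, 2, 2, 6]
After iteration 7: k = 7, acc = [8, 6, 4, 2, 2, 6, 6]
Loop ends.
len(acc) = 7

Final answer: 7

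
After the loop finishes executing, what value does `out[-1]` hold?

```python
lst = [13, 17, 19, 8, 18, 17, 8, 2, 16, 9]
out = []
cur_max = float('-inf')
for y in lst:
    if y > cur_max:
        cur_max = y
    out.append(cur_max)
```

Let's trace through this code step by step.

Initialize: lst = [13, 17, 19, 8, 18, 17, 8, 2, 16, 9]
Initialize: out = []
Initialize: cur_max = -inf
Entering loop: for y in lst:
After iteration 1: y = 13, out = [13], cur_max = 13
After iteration 2: y = 17, out = [13, 17], cur_max = 17
After iteration 3: y = 19, out = [13, 17, 19], cur_max = 19
After iteration 4: y = 8, out = [13, 17, 19, 19], cur_max = 19
After iteration 5: y = 18, out = [13, 17, 19, 19, 19], cur_max = 19
After iteration 6: y = 17, out = [13, 17, 19, 19, 19, 19], cur_max = 19
After iteration 7: y = 8, out = [13, 17, 19, 19, 19, 19, 19], cur_max = 19
After iteration 8: y = 2, out = [13, 17, 19, 19, 19, 19, 19, 19], cur_max = 19
After iteration 9: y = 16, out = [13, 17, 19, 19, 19, 19, 19, 19, 19], cur_max = 19
After iteration 10: y = 9, out = [13, 17, 19, 19, 19, 19, 19, 19, 19, 19], cur_max = 19
Loop ends.
out[-1] = 19

Final answer: 19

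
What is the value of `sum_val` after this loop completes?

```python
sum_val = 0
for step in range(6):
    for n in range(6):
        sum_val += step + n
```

Let's trace through this code step by step.

Initialize: sum_val = 0
Entering loop: for step in range(6):
After iteration 1: step = 0, sum_val = 15
After iteration 2: step = 1, sum_val = 36
After iteration 3: step = 2, sum_val = 63
After iteration 4: step = 3, sum_val = 96
After iteration 5: step = 4, sum_val = 135
After iteration 6: step = 5, sum_val = 180
Loop ends.

Final answer: 180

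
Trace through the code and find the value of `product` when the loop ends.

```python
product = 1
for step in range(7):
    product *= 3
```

Let's trace through this code step by step.

Initialize: product = 1
Entering loop: for step in range(7):
After iteration 1: step = 0, product = 3
After iteration 2: step = 1, product = 9
After iteration 3: step = 2, product = 27
After iteration 4: step = 3, product = 81
After iteration 5: step = 4, product = 243
After iteration 6: step = 5, product = 729
After iteration 7: step = 6, product = 2187
Loop ends.

Final answer: 2187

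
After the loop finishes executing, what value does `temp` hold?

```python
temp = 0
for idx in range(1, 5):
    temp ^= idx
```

Let's trace through this code step by step.

Initialize: temp = 0
Entering loop: for idx in range(1, 5):
After iteration 1: idx = 1, temp = 1
After iteration 2: idx = 2, temp = 3
After iteration 3: idx = 3, temp = 0
After iteration 4: idx = 4, temp = 4
Loop ends.

Final answer: 4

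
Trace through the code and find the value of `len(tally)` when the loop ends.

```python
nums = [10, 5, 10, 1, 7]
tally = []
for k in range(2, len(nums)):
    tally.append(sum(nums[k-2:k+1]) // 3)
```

Let's trace through this code step by step.

Initialize: nums = [10, 5, 10, 1, 7]
Initialize: tally = []
Entering loop: for k in range(2, len(nums)):
After iteration 1: k = 2, tally = [8]
After iteration 2: k = 3, tally = [8, 5]
After iteration 3: k = 4, tally = [8, 5, 6]
Loop ends.
len(tally) = 3

Final answer: 3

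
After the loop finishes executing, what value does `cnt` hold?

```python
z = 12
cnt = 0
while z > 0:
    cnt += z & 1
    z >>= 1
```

Let's trace through this code step by step.

Initialize: z = 12
Initialize: cnt = 0
Entering loop: while z > 0:
After iteration 1: z = 6, cnt = 0
After iteration 2: z = 3, cnt = 0
After iteration 3: z = 1, cnt = 1
After iteration 4: z = 0, cnt = 2
Loop ends.

Final answer: 2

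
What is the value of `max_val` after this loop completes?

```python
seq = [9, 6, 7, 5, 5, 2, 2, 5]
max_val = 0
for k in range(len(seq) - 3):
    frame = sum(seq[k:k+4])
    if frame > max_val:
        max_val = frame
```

Let's trace through this code step by step.

Initialize: seq = [9, 6, 7, 5, 5, 2, 2, 5]
Initialize: max_val = 0
Entering loop: for k in range(len(seq) - 3):
After iteration 1: k = 0, max_val = 27, frame = 27
After iteration 2: k = 1, max_val = 27, frame = 23
After iteration 3: k = 2, max_val = 27, frame = 19
After iteration 4: k = 3, max_val = 27, frame = 14
After iteration 5: k = 4, max_val = 27, frame = 14
Loop ends.

Final answer: 27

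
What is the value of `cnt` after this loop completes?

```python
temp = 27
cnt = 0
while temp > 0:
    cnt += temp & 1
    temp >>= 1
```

Let's trace through this code step by step.

Initialize: temp = 27
Initialize: cnt = 0
Entering loop: while temp > 0:
After iteration 1: temp = 13, cnt = 1
After iteration 2: temp = 6, cnt = 2
After iteration 3: temp = 3, cnt = 2
After iteration 4: temp = 1, cnt = 3
After iteration 5: temp = 0, cnt = 4
Loop ends.

Final answer: 4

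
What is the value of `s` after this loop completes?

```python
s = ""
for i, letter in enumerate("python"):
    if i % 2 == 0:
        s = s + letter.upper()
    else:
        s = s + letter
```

Let's trace through this code step by step.

Initialize: s = ''
Entering loop: for i, letter in enumerate("python"):
After iteration 1: i = 0, letter = 'p', s = 'P'
After iteration 2: i = 1, letter = 'y', s = 'Py'
After iteration 3: i = 2, letter = 't', s = 'PyT'
After iteration 4: i = 3, letter = 'h', s = 'PyTh'
After iteration 5: i = 4, letter = 'o', s = 'PyThO'
After iteration 6: i = 5, letter = 'n', s = 'PyThOn'
Loop ends.

Final answer: 'PyThOn'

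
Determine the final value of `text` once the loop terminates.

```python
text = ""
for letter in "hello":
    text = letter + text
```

Let's trace through this code step by step.

Initialize: text = ''
Entering loop: for letter in "hello":
After iteration 1: letter = 'h', text = 'h'
After iteration 2: letter = 'e', text = 'eh'
After iteration 3: letter = 'l', text = 'leh'
After iteration 4: letter = 'l', text = 'lleh'
After iteration 5: letter = 'o', text = 'olleh'
Loop ends.

Final answer: 'olleh'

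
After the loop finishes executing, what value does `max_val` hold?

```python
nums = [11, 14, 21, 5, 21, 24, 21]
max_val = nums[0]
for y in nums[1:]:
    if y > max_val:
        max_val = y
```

Let's trace through this code step by step.

Initialize: nums = [11, 14, 21, 5, 21, 24, 21]
Initialize: max_val = 11
Entering loop: for y in nums[1:]:
After iteration 1: y = 14, max_val = 14
After iteration 2: y = 21, max_val = 21
After iteration 3: y = 5, max_val = 21
After iteration 4: y = 21, max_val = 21
After iteration 5: y = 24, max_val = 24
After iteration 6: y = 21, max_val = 24
Loop ends.

Final answer: 24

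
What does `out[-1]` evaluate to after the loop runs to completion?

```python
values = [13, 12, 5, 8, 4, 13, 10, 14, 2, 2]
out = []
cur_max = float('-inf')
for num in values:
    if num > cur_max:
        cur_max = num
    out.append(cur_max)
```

Let's trace through this code step by step.

Initialize: values = [13, 12, 5, 8, 4, 13, 10, 14, 2, 2]
Initialize: out = []
Initialize: cur_max = -inf
Entering loop: for num in values:
After iteration 1: num = 13, out = [13], cur_max = 13
After iteration 2: num = 12, out = [13, 13], cur_max = 13
After iteration 3: num = 5, out = [13, 13, 13], cur_max = 13
After iteration 4: num = 8, out = [13, 13, 13, 13], cur_max = 13
After iteration 5: num = 4, out = [13, 13, 13, 13, 13], cur_max = 13
After iteration 6: num = 13, out = [13, 13, 13, 13, 13, 13], cur_max = 13
After iteration 7: num = 10, out = [13, 13, 13, 13, 13, 13, 13], cur_max = 13
After iteration 8: num = 14, out = [13, 13, 13, 13, 13, 13, 13, 14], cur_max = 14
After iteration 9: num = 2, out = [13, 13, 13, 13, 13, 13, 13, 14, 14], cur_max = 14
After iteration 10: num = 2, out = [13, 13, 13, 13, 13, 13, 13, 14, 14, 14], cur_max = 14
Loop ends.
out[-1] = 14

Final answer: 14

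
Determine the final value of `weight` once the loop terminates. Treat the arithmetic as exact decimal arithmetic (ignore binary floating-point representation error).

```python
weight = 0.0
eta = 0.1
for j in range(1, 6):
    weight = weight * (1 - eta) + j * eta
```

Let's trace through this code step by step.

Initialize: weight = 0.0
Initialize: eta = 0.1
Entering loop: for j in range(1, 6):
After iteration 1: j = 1, weight = 0.1
After iteration 2: j = 2, weight = 0.29
After iteration 3: j = 3, weight = 0.561
After iteration 4: j = 4, weight = 0.9049
After iteration 5: j = 5, weight = 1.31441
Loop ends.

Final answer: 1.31441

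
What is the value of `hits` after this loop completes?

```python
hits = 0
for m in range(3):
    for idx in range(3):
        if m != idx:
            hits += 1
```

Let's trace through this code step by step.

Initialize: hits = 0
Entering loop: for m in range(3):
After iteration 1: m = 0, hits = 2
After iteration 2: m = 1, hits = 4
After iteration 3: m = 2, hits = 6
Loop ends.

Final answer: 6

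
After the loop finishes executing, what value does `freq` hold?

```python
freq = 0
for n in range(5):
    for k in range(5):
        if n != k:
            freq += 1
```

Let's trace through this code step by step.

Initialize: freq = 0
Entering loop: for n in range(5):
After iteration 1: n = 0, freq = 4
After iteration 2: n = 1, freq = 8
After iteration 3: n = 2, freq = 12
After iteration 4: n = 3, freq = 16
After iteration 5: n = 4, freq = 20
Loop ends.

Final answer: 20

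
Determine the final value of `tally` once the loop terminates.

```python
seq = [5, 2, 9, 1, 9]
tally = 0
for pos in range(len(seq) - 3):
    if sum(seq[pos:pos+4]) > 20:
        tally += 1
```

Let's trace through this code step by step.

Initialize: seq = [5, 2, 9, 1, 9]
Initialize: tally = 0
Entering loop: for pos in range(len(seq) - 3):
After iteration 1: pos = 0, tally = 0
After iteration 2: pos = 1, tally = 1
Loop ends.

Final answer: 1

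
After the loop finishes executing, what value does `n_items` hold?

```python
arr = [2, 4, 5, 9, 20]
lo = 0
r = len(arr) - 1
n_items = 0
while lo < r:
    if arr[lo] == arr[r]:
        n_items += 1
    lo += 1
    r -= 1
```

Let's trace through this code step by step.

Initialize: arr = [2, 4, 5, 9, 20]
Initialize: lo = 0
Initialize: r = 4
Initialize: n_items = 0
Entering loop: while lo < r:
After iteration 1: lo = 1, r = 3, n_items = 0
After iteration 2: lo = 2, r = 2, n_items = 0
Loop ends.

Final answer: 0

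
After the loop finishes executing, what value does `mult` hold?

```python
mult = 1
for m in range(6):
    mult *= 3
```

Let's trace through this code step by step.

Initialize: mult = 1
Entering loop: for m in range(6):
After iteration 1: m = 0, mult = 3
After iteration 2: m = 1, mult = 9
After iteration 3: m = 2, mult = 27
After iteration 4: m = 3, mult = 81
After iteration 5: m = 4, mult = 243
After iteration 6: m = 5, mult = 729
Loop ends.

Final answer: 729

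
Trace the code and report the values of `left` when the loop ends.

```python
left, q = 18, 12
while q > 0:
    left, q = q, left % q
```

Let's trace through this code step by step.

Initialize: left = 18
Initialize: q = 12
Entering loop: while q > 0:
After iteration 1: left = 12, q = 6
After iteration 2: left = 6, q = 0
Loop ends.

Final answer: 6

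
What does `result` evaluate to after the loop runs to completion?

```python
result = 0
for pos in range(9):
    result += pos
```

Let's trace through this code step by step.

Initialize: result = 0
Entering loop: for pos in range(9):
After iteration 1: pos = 0, result = 0
After iteration 2: pos = 1, result = 1
After iteration 3: pos = 2, result = 3
After iteration 4: pos = 3, result = 6
After iteration 5: pos = 4, result = 10
After iteration 6: pos = 5, result = 15
After iteration 7: pos = 6, result = 21
After iteration 8: pos = 7, result = 28
After iteration 9: pos = 8, result = 36
Loop ends.

Final answer: 36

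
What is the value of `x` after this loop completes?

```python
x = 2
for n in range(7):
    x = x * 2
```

Let's trace through this code step by step.

Initialize: x = 2
Entering loop: for n in range(7):
After iteration 1: n = 0, x = 4
After iteration 2: n = 1, x = 8
After iteration 3: n = 2, x = 16
After iteration 4: n = 3, x = 32
After iteration 5: n = 4, x = 64
After iteration 6: n = 5, x = 128
After iteration 7: n = 6, x = 256
Loop ends.

Final answer: 256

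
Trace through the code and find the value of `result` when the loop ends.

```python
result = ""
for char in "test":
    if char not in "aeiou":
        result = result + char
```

Let's trace through this code step by step.

Initialize: result = ''
Entering loop: for char in "test":
After iteration 1: char = 't', result = 't'
After iteration 2: char = 'e', result = 't'
After iteration 3: char = 's', result = 'ts'
After iteration 4: char = 't', result = 'tst'
Loop ends.

Final answer: 'tst'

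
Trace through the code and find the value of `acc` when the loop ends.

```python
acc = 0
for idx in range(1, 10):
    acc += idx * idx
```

Let's trace through this code step by step.

Initialize: acc = 0
Entering loop: for idx in range(1, 10):
After iteration 1: idx = 1, acc = 1
After iteration 2: idx = 2, acc = 5
After iteration 3: idx = 3, acc = 14
After iteration 4: idx = 4, acc = 30
After iteration 5: idx = 5, acc = 55
After iteration 6: idx = 6, acc = 91
After iteration 7: idx = 7, acc = 140
After iteration 8: idx = 8, acc = 204
After iteration 9: idx = 9, acc = 285
Loop ends.

Final answer: 285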